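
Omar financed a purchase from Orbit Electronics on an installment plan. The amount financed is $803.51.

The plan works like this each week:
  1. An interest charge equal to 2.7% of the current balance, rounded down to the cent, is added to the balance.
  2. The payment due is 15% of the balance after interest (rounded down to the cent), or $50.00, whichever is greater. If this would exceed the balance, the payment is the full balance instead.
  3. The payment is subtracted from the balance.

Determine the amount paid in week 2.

Week 1: $803.51 +$21.69 interest = $825.20; pay $123.78 → $701.42
Week 2: $701.42 +$18.93 interest = $720.35; pay $108.05 → $612.30

$108.05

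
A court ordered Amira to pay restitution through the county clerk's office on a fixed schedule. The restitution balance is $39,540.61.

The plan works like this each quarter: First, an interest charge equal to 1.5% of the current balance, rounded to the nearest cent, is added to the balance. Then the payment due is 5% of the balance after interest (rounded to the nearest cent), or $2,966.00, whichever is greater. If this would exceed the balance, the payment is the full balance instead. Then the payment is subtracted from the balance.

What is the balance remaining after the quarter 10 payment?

$14,144.23

Quarter 1: $39,540.61 +$593.11 interest = $40,133.72; pay $2,966.00 → $37,167.72
Quarter 2: $37,167.72 +$557.52 interest = $37,725.24; pay $2,966.00 → $34,759.24
Quarter 3: $34,759.24 +$521.39 interest = $35,280.63; pay $2,966.00 → $32,314.63
Quarter 4: $32,314.63 +$484.72 interest = $32,799.35; pay $2,966.00 → $29,833.35
Quarter 5: $29,833.35 +$447.50 interest = $30,280.85; pay $2,966.00 → $27,314.85
Quarter 6: $27,314.85 +$409.72 interest = $27,724.57; pay $2,966.00 → $24,758.57
Quarter 7: $24,758.57 +$371.38 interest = $25,129.95; pay $2,966.00 → $22,163.95
Quarter 8: $22,163.95 +$332.46 interest = $22,496.41; pay $2,966.00 → $19,530.41
Quarter 9: $19,530.41 +$292.96 interest = $19,823.37; pay $2,966.00 → $16,857.37
Quarter 10: $16,857.37 +$252.86 interest = $17,110.23; pay $2,966.00 → $14,144.23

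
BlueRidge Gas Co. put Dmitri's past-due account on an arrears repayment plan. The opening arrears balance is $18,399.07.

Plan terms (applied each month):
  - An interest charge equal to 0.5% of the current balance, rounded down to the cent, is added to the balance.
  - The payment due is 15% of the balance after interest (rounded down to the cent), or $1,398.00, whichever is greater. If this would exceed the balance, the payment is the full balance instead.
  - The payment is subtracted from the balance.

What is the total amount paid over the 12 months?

$18,892.41

Month 1: $18,399.07 +$91.99 interest = $18,491.06; pay $2,773.65 → $15,717.41
Month 2: $15,717.41 +$78.58 interest = $15,795.99; pay $2,369.39 → $13,426.60
Month 3: $13,426.60 +$67.13 interest = $13,493.73; pay $2,024.05 → $11,469.68
Month 4: $11,469.68 +$57.34 interest = $11,527.02; pay $1,729.05 → $9,797.97
Month 5: $9,797.97 +$48.98 interest = $9,846.95; pay $1,477.04 → $8,369.91
Month 6: $8,369.91 +$41.84 interest = $8,411.75; pay $1,398.00 → $7,013.75
Month 7: $7,013.75 +$35.06 interest = $7,048.81; pay $1,398.00 → $5,650.81
Month 8: $5,650.81 +$28.25 interest = $5,679.06; pay $1,398.00 → $4,281.06
Month 9: $4,281.06 +$21.40 interest = $4,302.46; pay $1,398.00 → $2,904.46
Month 10: $2,904.46 +$14.52 interest = $2,918.98; pay $1,398.00 → $1,520.98
Month 11: $1,520.98 +$7.60 interest = $1,528.58; pay $1,398.00 → $130.58
Month 12: $130.58 +$0.65 interest = $131.23; pay $131.23 → $0.00
Total paid: $18,892.41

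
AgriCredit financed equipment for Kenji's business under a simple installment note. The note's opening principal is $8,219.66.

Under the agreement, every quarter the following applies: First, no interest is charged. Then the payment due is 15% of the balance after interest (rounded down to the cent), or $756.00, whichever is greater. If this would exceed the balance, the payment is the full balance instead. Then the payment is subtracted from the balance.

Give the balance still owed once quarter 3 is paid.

$5,047.92

Quarter 1: $8,219.66 − $1,232.94 → $6,986.72
Quarter 2: $6,986.72 − $1,048.00 → $5,938.72
Quarter 3: $5,938.72 − $890.80 → $5,047.92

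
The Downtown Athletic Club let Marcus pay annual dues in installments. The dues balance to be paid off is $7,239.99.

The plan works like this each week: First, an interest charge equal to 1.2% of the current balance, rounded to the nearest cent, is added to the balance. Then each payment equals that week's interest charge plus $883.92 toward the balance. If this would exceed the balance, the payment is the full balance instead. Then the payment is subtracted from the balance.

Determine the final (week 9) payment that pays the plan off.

$170.65

Week 1: $7,239.99 +$86.88 interest = $7,326.87; pay $970.80 → $6,356.07
Week 2: $6,356.07 +$76.27 interest = $6,432.34; pay $960.19 → $5,472.15
Week 3: $5,472.15 +$65.67 interest = $5,537.82; pay $949.59 → $4,588.23
Week 4: $4,588.23 +$55.06 interest = $4,643.29; pay $938.98 → $3,704.31
Week 5: $3,704.31 +$44.45 interest = $3,748.76; pay $928.37 → $2,820.39
Week 6: $2,820.39 +$33.84 interest = $2,854.23; pay $917.76 → $1,936.47
Week 7: $1,936.47 +$23.24 interest = $1,959.71; pay $907.16 → $1,052.55
Week 8: $1,052.55 +$12.63 interest = $1,065.18; pay $896.55 → $168.63
Week 9: $168.63 +$2.02 interest = $170.65; pay $170.65 → $0.00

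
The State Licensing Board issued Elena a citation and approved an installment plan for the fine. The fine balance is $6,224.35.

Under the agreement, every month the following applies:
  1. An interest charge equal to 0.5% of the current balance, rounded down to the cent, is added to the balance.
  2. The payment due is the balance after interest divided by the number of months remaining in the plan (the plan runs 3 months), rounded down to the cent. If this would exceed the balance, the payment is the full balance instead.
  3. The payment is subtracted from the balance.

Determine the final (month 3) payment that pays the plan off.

$2,106.06

# | Opening | Interest | Payment | End bal
1 | $6,224.35 | $31.12 | $2,085.15 | $4,170.32
2 | $4,170.32 | $20.85 | $2,095.58 | $2,095.59
3 | $2,095.59 | $10.47 | $2,106.06 | $0.00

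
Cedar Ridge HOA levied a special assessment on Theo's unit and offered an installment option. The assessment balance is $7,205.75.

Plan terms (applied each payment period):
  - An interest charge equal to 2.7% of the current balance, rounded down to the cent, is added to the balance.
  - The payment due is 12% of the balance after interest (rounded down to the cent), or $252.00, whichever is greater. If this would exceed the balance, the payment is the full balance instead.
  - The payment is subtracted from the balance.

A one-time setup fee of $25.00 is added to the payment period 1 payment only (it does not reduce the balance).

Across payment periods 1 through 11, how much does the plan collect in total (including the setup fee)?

$6,220.75

# | Opening | Interest | Payment | Fee | End bal
1 | $7,205.75 | $194.55 | $888.03 | $25.00 | $6,512.27
2 | $6,512.27 | $175.83 | $802.57 | — | $5,885.53
3 | $5,885.53 | $158.90 | $725.33 | — | $5,319.10
4 | $5,319.10 | $143.61 | $655.52 | — | $4,807.19
5 | $4,807.19 | $129.79 | $592.43 | — | $4,344.55
6 | $4,344.55 | $117.30 | $535.42 | — | $3,926.43
7 | $3,926.43 | $106.01 | $483.89 | — | $3,548.55
8 | $3,548.55 | $95.81 | $437.32 | — | $3,207.04
9 | $3,207.04 | $86.59 | $395.23 | — | $2,898.40
10 | $2,898.40 | $78.25 | $357.19 | — | $2,619.46
11 | $2,619.46 | $70.72 | $322.82 | — | $2,367.36
Total paid: $6,220.75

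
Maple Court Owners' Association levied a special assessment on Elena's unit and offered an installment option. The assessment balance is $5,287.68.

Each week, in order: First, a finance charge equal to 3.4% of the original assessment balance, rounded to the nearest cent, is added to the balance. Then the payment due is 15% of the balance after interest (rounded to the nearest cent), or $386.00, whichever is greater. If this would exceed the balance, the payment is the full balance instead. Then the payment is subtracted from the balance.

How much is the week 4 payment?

Week 1: opening $5,287.68; interest $179.78 → $5,467.46; payment $820.12; balance $4,647.34
Week 2: opening $4,647.34; interest $179.78 → $4,827.12; payment $724.07; balance $4,103.05
Week 3: opening $4,103.05; interest $179.78 → $4,282.83; payment $642.42; balance $3,640.41
Week 4: opening $3,640.41; interest $179.78 → $3,820.19; payment $573.03; balance $3,247.16

$573.03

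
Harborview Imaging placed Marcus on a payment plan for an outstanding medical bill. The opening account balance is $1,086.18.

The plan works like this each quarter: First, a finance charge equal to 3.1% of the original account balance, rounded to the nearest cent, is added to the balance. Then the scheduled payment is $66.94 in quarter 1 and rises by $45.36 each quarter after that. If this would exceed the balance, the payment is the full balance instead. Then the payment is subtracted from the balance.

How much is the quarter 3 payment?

$157.66

Quarter 1: $1,086.18 +$33.67 interest = $1,119.85; pay $66.94 → $1,052.91
Quarter 2: $1,052.91 +$33.67 interest = $1,086.58; pay $112.30 → $974.28
Quarter 3: $974.28 +$33.67 interest = $1,007.95; pay $157.66 → $850.29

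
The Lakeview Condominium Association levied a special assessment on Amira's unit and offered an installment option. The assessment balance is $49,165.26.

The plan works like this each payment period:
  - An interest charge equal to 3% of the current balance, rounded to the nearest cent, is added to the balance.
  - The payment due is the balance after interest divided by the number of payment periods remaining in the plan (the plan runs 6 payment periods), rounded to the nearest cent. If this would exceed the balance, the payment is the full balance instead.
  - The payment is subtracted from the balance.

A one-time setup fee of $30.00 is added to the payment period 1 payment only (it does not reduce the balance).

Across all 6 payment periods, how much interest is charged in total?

Payment period 1: opening $49,165.26; interest $1,474.96 → $50,640.22; payment $8,440.04 (+ $30.00 fee); balance $42,200.18
Payment period 2: opening $42,200.18; interest $1,266.01 → $43,466.19; payment $8,693.24; balance $34,772.95
Payment period 3: opening $34,772.95; interest $1,043.19 → $35,816.14; payment $8,954.04; balance $26,862.10
Payment period 4: opening $26,862.10; interest $805.86 → $27,667.96; payment $9,222.65; balance $18,445.31
Payment period 5: opening $18,445.31; interest $553.36 → $18,998.67; payment $9,499.34; balance $9,499.33
Payment period 6: opening $9,499.33; interest $284.98 → $9,784.31; payment $9,784.31; balance $0.00
Total interest: $1,474.96 + $1,266.01 + $1,043.19 + $805.86 + $553.36 + $284.98 = $5,428.36

$5,428.36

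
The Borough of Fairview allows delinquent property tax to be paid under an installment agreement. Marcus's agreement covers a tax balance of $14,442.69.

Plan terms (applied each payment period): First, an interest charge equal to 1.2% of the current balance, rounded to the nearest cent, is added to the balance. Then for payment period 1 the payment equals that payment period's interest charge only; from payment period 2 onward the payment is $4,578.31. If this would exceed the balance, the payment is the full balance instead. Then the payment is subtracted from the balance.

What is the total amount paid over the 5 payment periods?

$14,989.54

Payment period 1: opening $14,442.69; interest $173.31 → $14,616.00; payment $173.31; balance $14,442.69
Payment period 2: opening $14,442.69; interest $173.31 → $14,616.00; payment $4,578.31; balance $10,037.69
Payment period 3: opening $10,037.69; interest $120.45 → $10,158.14; payment $4,578.31; balance $5,579.83
Payment period 4: opening $5,579.83; interest $66.96 → $5,646.79; payment $4,578.31; balance $1,068.48
Payment period 5: opening $1,068.48; interest $12.82 → $1,081.30; payment $1,081.30; balance $0.00
Total paid: $14,989.54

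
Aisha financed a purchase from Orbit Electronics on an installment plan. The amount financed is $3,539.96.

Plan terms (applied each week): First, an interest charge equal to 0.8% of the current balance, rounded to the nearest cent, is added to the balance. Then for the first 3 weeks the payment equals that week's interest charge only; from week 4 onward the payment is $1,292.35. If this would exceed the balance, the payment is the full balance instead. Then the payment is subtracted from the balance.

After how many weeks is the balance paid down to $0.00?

6

# | Opening | Interest | Payment | End bal
1 | $3,539.96 | $28.32 | $28.32 | $3,539.96
2 | $3,539.96 | $28.32 | $28.32 | $3,539.96
3 | $3,539.96 | $28.32 | $28.32 | $3,539.96
4 | $3,539.96 | $28.32 | $1,292.35 | $2,275.93
5 | $2,275.93 | $18.21 | $1,292.35 | $1,001.79
6 | $1,001.79 | $8.01 | $1,009.80 | $0.00
Balance reaches $0.00 in week 6.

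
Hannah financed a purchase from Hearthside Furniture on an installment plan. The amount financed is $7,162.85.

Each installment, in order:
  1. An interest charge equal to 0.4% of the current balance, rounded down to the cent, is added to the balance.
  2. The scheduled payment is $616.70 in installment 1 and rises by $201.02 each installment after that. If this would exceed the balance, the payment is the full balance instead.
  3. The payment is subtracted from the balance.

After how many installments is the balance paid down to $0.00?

7

Installment 1: opening $7,162.85; interest $28.65 → $7,191.50; payment $616.70; balance $6,574.80
Installment 2: opening $6,574.80; interest $26.29 → $6,601.09; payment $817.72; balance $5,783.37
Installment 3: opening $5,783.37; interest $23.13 → $5,806.50; payment $1,018.74; balance $4,787.76
Installment 4: opening $4,787.76; interest $19.15 → $4,806.91; payment $1,219.76; balance $3,587.15
Installment 5: opening $3,587.15; interest $14.34 → $3,601.49; payment $1,420.78; balance $2,180.71
Installment 6: opening $2,180.71; interest $8.72 → $2,189.43; payment $1,621.80; balance $567.63
Installment 7: opening $567.63; interest $2.27 → $569.90; payment $569.90; balance $0.00
Balance reaches $0.00 in installment 7.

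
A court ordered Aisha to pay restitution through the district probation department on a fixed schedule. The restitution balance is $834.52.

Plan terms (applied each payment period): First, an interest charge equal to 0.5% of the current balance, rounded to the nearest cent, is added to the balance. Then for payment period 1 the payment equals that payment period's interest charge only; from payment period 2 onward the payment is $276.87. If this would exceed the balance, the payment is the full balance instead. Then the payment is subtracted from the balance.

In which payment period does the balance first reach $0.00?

5

Payment period 1: $834.52 +$4.17 interest = $838.69; pay $4.17 → $834.52
Payment period 2: $834.52 +$4.17 interest = $838.69; pay $276.87 → $561.82
Payment period 3: $561.82 +$2.81 interest = $564.63; pay $276.87 → $287.76
Payment period 4: $287.76 +$1.44 interest = $289.20; pay $276.87 → $12.33
Payment period 5: $12.33 +$0.06 interest = $12.39; pay $12.39 → $0.00
Balance reaches $0.00 in payment period 5.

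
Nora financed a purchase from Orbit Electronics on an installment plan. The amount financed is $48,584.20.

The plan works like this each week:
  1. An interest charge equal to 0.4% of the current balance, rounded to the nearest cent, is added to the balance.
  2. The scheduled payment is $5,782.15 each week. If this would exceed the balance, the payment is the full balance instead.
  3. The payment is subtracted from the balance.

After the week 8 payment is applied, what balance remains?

$3,250.82

Week 1: $48,584.20 +$194.34 interest = $48,778.54; pay $5,782.15 → $42,996.39
Week 2: $42,996.39 +$171.99 interest = $43,168.38; pay $5,782.15 → $37,386.23
Week 3: $37,386.23 +$149.54 interest = $37,535.77; pay $5,782.15 → $31,753.62
Week 4: $31,753.62 +$127.01 interest = $31,880.63; pay $5,782.15 → $26,098.48
Week 5: $26,098.48 +$104.39 interest = $26,202.87; pay $5,782.15 → $20,420.72
Week 6: $20,420.72 +$81.68 interest = $20,502.40; pay $5,782.15 → $14,720.25
Week 7: $14,720.25 +$58.88 interest = $14,779.13; pay $5,782.15 → $8,996.98
Week 8: $8,996.98 +$35.99 interest = $9,032.97; pay $5,782.15 → $3,250.82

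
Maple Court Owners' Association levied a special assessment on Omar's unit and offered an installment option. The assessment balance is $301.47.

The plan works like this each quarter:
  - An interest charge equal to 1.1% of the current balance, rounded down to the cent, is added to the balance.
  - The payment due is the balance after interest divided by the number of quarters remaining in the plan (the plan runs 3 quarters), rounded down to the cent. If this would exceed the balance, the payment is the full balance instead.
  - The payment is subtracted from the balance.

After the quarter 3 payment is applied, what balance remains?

$0.00

Quarter 1: opening $301.47; interest $3.31 → $304.78; payment $101.59; balance $203.19
Quarter 2: opening $203.19; interest $2.23 → $205.42; payment $102.71; balance $102.71
Quarter 3: opening $102.71; interest $1.12 → $103.83; payment $103.83; balance $0.00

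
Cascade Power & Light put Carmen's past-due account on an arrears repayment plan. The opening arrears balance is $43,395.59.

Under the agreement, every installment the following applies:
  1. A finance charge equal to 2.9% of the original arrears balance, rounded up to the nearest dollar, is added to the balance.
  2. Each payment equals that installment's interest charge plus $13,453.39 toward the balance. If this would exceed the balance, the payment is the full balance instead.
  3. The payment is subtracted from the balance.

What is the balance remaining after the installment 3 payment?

Installment 1: opening $43,395.59; interest $1,259.00 → $44,654.59; payment $14,712.39; balance $29,942.20
Installment 2: opening $29,942.20; interest $1,259.00 → $31,201.20; payment $14,712.39; balance $16,488.81
Installment 3: opening $16,488.81; interest $1,259.00 → $17,747.81; payment $14,712.39; balance $3,035.42

$3,035.42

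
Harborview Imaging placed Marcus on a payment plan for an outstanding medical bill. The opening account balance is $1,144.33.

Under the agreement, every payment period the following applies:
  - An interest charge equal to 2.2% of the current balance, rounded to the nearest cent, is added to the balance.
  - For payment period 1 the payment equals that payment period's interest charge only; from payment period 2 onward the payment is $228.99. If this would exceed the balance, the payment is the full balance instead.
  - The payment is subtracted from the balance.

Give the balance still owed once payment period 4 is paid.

# | Opening | Interest | Payment | End bal
1 | $1,144.33 | $25.18 | $25.18 | $1,144.33
2 | $1,144.33 | $25.18 | $228.99 | $940.52
3 | $940.52 | $20.69 | $228.99 | $732.22
4 | $732.22 | $16.11 | $228.99 | $519.34

$519.34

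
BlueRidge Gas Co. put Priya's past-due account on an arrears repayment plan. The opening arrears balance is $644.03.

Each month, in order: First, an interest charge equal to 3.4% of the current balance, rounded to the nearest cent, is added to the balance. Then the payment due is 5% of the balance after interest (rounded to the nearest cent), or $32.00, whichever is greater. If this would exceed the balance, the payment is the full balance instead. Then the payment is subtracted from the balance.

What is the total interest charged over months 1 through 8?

$164.36

Month 1: opening $644.03; interest $21.90 → $665.93; payment $33.30; balance $632.63
Month 2: opening $632.63; interest $21.51 → $654.14; payment $32.71; balance $621.43
Month 3: opening $621.43; interest $21.13 → $642.56; payment $32.13; balance $610.43
Month 4: opening $610.43; interest $20.75 → $631.18; payment $32.00; balance $599.18
Month 5: opening $599.18; interest $20.37 → $619.55; payment $32.00; balance $587.55
Month 6: opening $587.55; interest $19.98 → $607.53; payment $32.00; balance $575.53
Month 7: opening $575.53; interest $19.57 → $595.10; payment $32.00; balance $563.10
Month 8: opening $563.10; interest $19.15 → $582.25; payment $32.00; balance $550.25
Total interest: $21.90 + $21.51 + $21.13 + $20.75 + $20.37 + $19.98 + $19.57 + $19.15 = $164.36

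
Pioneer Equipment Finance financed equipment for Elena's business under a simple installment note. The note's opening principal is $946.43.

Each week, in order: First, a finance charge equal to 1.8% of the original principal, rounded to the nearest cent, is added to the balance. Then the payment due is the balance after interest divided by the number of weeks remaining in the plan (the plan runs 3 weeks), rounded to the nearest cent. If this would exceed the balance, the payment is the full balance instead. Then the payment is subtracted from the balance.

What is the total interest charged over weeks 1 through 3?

$51.12

# | Opening | Interest | Payment | End bal
1 | $946.43 | $17.04 | $321.16 | $642.31
2 | $642.31 | $17.04 | $329.68 | $329.67
3 | $329.67 | $17.04 | $346.71 | $0.00
Total interest: $17.04 + $17.04 + $17.04 = $51.12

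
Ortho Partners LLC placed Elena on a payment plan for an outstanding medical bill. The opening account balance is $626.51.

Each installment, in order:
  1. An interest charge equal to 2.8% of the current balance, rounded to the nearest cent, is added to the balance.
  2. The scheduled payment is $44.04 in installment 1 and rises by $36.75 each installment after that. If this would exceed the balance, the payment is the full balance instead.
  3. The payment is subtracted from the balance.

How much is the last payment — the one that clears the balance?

$111.50

Installment 1: opening $626.51; interest $17.54 → $644.05; payment $44.04; balance $600.01
Installment 2: opening $600.01; interest $16.80 → $616.81; payment $80.79; balance $536.02
Installment 3: opening $536.02; interest $15.01 → $551.03; payment $117.54; balance $433.49
Installment 4: opening $433.49; interest $12.14 → $445.63; payment $154.29; balance $291.34
Installment 5: opening $291.34; interest $8.16 → $299.50; payment $191.04; balance $108.46
Installment 6: opening $108.46; interest $3.04 → $111.50; payment $111.50; balance $0.00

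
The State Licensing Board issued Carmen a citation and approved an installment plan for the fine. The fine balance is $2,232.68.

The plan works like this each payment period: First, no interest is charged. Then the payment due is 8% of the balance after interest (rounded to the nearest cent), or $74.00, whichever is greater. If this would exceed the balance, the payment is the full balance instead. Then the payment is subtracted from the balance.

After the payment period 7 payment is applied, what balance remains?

Payment period 1: opening $2,232.68; payment $178.61; balance $2,054.07
Payment period 2: opening $2,054.07; payment $164.33; balance $1,889.74
Payment period 3: opening $1,889.74; payment $151.18; balance $1,738.56
Payment period 4: opening $1,738.56; payment $139.08; balance $1,599.48
Payment period 5: opening $1,599.48; payment $127.96; balance $1,471.52
Payment period 6: opening $1,471.52; payment $117.72; balance $1,353.80
Payment period 7: opening $1,353.80; payment $108.30; balance $1,245.50

$1,245.50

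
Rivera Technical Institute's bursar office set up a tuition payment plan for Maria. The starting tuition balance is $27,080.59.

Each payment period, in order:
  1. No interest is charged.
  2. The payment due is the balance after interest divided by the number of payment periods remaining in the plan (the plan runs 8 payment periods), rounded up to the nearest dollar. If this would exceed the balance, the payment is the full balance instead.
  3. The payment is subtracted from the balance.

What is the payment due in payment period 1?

Payment period 1: opening $27,080.59; payment $3,386.00; balance $23,694.59

$3,386.00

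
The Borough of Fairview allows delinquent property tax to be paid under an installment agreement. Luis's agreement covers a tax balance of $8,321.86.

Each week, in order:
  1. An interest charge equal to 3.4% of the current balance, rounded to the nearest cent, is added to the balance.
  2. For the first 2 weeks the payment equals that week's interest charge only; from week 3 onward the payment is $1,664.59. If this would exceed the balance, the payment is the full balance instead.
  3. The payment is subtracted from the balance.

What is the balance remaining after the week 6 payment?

Week 1: $8,321.86 +$282.94 interest = $8,604.80; pay $282.94 → $8,321.86
Week 2: $8,321.86 +$282.94 interest = $8,604.80; pay $282.94 → $8,321.86
Week 3: $8,321.86 +$282.94 interest = $8,604.80; pay $1,664.59 → $6,940.21
Week 4: $6,940.21 +$235.97 interest = $7,176.18; pay $1,664.59 → $5,511.59
Week 5: $5,511.59 +$187.39 interest = $5,698.98; pay $1,664.59 → $4,034.39
Week 6: $4,034.39 +$137.17 interest = $4,171.56; pay $1,664.59 → $2,506.97

$2,506.97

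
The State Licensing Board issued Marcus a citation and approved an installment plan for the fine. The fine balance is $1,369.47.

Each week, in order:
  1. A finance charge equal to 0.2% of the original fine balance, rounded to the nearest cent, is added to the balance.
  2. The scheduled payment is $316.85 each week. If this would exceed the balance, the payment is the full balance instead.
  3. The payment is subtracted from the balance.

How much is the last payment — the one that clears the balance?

$115.77

Week 1: opening $1,369.47; interest $2.74 → $1,372.21; payment $316.85; balance $1,055.36
Week 2: opening $1,055.36; interest $2.74 → $1,058.10; payment $316.85; balance $741.25
Week 3: opening $741.25; interest $2.74 → $743.99; payment $316.85; balance $427.14
Week 4: opening $427.14; interest $2.74 → $429.88; payment $316.85; balance $113.03
Week 5: opening $113.03; interest $2.74 → $115.77; payment $115.77; balance $0.00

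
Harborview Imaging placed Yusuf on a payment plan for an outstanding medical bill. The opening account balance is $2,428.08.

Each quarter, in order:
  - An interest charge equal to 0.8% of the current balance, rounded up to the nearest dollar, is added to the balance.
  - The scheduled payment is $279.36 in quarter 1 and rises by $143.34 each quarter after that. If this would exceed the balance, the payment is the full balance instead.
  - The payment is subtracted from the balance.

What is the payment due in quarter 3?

Quarter 1: $2,428.08 +$20.00 interest = $2,448.08; pay $279.36 → $2,168.72
Quarter 2: $2,168.72 +$18.00 interest = $2,186.72; pay $422.70 → $1,764.02
Quarter 3: $1,764.02 +$15.00 interest = $1,779.02; pay $566.04 → $1,212.98

$566.04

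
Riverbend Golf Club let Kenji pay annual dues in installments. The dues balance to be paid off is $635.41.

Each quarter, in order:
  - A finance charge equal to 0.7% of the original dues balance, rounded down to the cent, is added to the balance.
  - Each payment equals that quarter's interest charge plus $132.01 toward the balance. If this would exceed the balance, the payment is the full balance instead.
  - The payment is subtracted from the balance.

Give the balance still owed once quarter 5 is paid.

# | Opening | Interest | Payment | End bal
1 | $635.41 | $4.44 | $136.45 | $503.40
2 | $503.40 | $4.44 | $136.45 | $371.39
3 | $371.39 | $4.44 | $136.45 | $239.38
4 | $239.38 | $4.44 | $136.45 | $107.37
5 | $107.37 | $4.44 | $111.81 | $0.00

$0.00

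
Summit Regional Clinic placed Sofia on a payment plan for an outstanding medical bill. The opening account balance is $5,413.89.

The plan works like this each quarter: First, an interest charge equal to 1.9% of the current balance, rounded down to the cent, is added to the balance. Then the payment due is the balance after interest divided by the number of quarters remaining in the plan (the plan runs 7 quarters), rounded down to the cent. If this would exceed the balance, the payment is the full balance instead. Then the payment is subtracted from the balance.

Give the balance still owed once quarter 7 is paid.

$0.00

Quarter 1: opening $5,413.89; interest $102.86 → $5,516.75; payment $788.10; balance $4,728.65
Quarter 2: opening $4,728.65; interest $89.84 → $4,818.49; payment $803.08; balance $4,015.41
Quarter 3: opening $4,015.41; interest $76.29 → $4,091.70; payment $818.34; balance $3,273.36
Quarter 4: opening $3,273.36; interest $62.19 → $3,335.55; payment $833.88; balance $2,501.67
Quarter 5: opening $2,501.67; interest $47.53 → $2,549.20; payment $849.73; balance $1,699.47
Quarter 6: opening $1,699.47; interest $32.28 → $1,731.75; payment $865.87; balance $865.88
Quarter 7: opening $865.88; interest $16.45 → $882.33; payment $882.33; balance $0.00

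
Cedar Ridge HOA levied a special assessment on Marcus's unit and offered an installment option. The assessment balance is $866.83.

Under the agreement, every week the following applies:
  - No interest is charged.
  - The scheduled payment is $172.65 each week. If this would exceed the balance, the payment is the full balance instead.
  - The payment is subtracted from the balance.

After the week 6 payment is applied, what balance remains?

# | Opening | Payment | End bal
1 | $866.83 | $172.65 | $694.18
2 | $694.18 | $172.65 | $521.53
3 | $521.53 | $172.65 | $348.88
4 | $348.88 | $172.65 | $176.23
5 | $176.23 | $172.65 | $3.58
6 | $3.58 | $3.58 | $0.00

$0.00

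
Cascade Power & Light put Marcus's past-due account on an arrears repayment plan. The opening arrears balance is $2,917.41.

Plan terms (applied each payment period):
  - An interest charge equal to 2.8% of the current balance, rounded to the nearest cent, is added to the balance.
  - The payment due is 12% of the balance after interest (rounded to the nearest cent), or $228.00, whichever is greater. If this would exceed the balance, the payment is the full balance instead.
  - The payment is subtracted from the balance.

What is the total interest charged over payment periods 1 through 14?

$590.84

# | Opening | Interest | Payment | End bal
1 | $2,917.41 | $81.69 | $359.89 | $2,639.21
2 | $2,639.21 | $73.90 | $325.57 | $2,387.54
3 | $2,387.54 | $66.85 | $294.53 | $2,159.86
4 | $2,159.86 | $60.48 | $266.44 | $1,953.90
5 | $1,953.90 | $54.71 | $241.03 | $1,767.58
6 | $1,767.58 | $49.49 | $228.00 | $1,589.07
7 | $1,589.07 | $44.49 | $228.00 | $1,405.56
8 | $1,405.56 | $39.36 | $228.00 | $1,216.92
9 | $1,216.92 | $34.07 | $228.00 | $1,022.99
10 | $1,022.99 | $28.64 | $228.00 | $823.63
11 | $823.63 | $23.06 | $228.00 | $618.69
12 | $618.69 | $17.32 | $228.00 | $408.01
13 | $408.01 | $11.42 | $228.00 | $191.43
14 | $191.43 | $5.36 | $196.79 | $0.00
Total interest: $81.69 + $73.90 + $66.85 + $60.48 + $54.71 + $49.49 + $44.49 + $39.36 + $34.07 + $28.64 + $23.06 + $17.32 + $11.42 + $5.36 = $590.84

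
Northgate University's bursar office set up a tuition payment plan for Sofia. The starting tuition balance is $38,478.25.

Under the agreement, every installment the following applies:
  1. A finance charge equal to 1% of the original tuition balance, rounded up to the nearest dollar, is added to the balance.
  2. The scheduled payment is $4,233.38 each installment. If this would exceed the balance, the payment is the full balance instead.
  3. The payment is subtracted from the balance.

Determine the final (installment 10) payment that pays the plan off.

$4,227.83

Installment 1: $38,478.25 +$385.00 interest = $38,863.25; pay $4,233.38 → $34,629.87
Installment 2: $34,629.87 +$385.00 interest = $35,014.87; pay $4,233.38 → $30,781.49
Installment 3: $30,781.49 +$385.00 interest = $31,166.49; pay $4,233.38 → $26,933.11
Installment 4: $26,933.11 +$385.00 interest = $27,318.11; pay $4,233.38 → $23,084.73
Installment 5: $23,084.73 +$385.00 interest = $23,469.73; pay $4,233.38 → $19,236.35
Installment 6: $19,236.35 +$385.00 interest = $19,621.35; pay $4,233.38 → $15,387.97
Installment 7: $15,387.97 +$385.00 interest = $15,772.97; pay $4,233.38 → $11,539.59
Installment 8: $11,539.59 +$385.00 interest = $11,924.59; pay $4,233.38 → $7,691.21
Installment 9: $7,691.21 +$385.00 interest = $8,076.21; pay $4,233.38 → $3,842.83
Installment 10: $3,842.83 +$385.00 interest = $4,227.83; pay $4,227.83 → $0.00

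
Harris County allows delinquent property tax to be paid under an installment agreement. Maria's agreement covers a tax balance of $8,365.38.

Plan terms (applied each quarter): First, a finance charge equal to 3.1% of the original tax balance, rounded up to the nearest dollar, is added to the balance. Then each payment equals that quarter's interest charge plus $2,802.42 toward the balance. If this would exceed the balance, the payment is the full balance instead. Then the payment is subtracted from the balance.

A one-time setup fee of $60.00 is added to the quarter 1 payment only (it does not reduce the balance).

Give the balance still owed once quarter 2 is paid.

$2,760.54

Quarter 1: opening $8,365.38; interest $260.00 → $8,625.38; payment $3,062.42 (+ $60.00 fee); balance $5,562.96
Quarter 2: opening $5,562.96; interest $260.00 → $5,822.96; payment $3,062.42; balance $2,760.54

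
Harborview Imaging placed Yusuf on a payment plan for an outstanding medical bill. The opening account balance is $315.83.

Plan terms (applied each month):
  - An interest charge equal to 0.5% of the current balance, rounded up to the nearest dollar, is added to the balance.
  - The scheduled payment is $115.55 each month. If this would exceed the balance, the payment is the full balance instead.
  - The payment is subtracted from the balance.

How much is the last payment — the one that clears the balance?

Month 1: opening $315.83; interest $2.00 → $317.83; payment $115.55; balance $202.28
Month 2: opening $202.28; interest $2.00 → $204.28; payment $115.55; balance $88.73
Month 3: opening $88.73; interest $1.00 → $89.73; payment $89.73; balance $0.00

$89.73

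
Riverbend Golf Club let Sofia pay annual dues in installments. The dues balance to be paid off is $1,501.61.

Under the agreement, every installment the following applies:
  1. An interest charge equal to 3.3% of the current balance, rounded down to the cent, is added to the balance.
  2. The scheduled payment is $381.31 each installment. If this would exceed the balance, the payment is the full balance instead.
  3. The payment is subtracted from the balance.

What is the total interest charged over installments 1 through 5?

# | Opening | Interest | Payment | End bal
1 | $1,501.61 | $49.55 | $381.31 | $1,169.85
2 | $1,169.85 | $38.60 | $381.31 | $827.14
3 | $827.14 | $27.29 | $381.31 | $473.12
4 | $473.12 | $15.61 | $381.31 | $107.42
5 | $107.42 | $3.54 | $110.96 | $0.00
Total interest: $49.55 + $38.60 + $27.29 + $15.61 + $3.54 = $134.59

$134.59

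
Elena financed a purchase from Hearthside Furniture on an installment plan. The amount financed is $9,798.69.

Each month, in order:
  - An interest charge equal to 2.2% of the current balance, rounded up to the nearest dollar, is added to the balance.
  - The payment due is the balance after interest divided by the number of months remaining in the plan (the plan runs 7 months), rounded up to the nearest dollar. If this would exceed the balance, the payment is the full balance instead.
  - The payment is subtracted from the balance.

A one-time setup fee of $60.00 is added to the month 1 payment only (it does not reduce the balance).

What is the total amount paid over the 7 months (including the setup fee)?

$10,762.69

Month 1: $9,798.69 +$216.00 interest = $10,014.69; pay $1,431.00 (+ $60.00 fee) → $8,583.69
Month 2: $8,583.69 +$189.00 interest = $8,772.69; pay $1,463.00 → $7,309.69
Month 3: $7,309.69 +$161.00 interest = $7,470.69; pay $1,495.00 → $5,975.69
Month 4: $5,975.69 +$132.00 interest = $6,107.69; pay $1,527.00 → $4,580.69
Month 5: $4,580.69 +$101.00 interest = $4,681.69; pay $1,561.00 → $3,120.69
Month 6: $3,120.69 +$69.00 interest = $3,189.69; pay $1,595.00 → $1,594.69
Month 7: $1,594.69 +$36.00 interest = $1,630.69; pay $1,630.69 → $0.00
Total paid: $10,762.69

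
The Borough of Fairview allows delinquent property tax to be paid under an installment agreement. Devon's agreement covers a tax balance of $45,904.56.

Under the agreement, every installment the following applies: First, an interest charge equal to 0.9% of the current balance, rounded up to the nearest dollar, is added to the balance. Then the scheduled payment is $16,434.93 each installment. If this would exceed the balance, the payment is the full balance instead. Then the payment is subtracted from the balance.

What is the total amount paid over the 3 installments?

$46,711.56

Installment 1: opening $45,904.56; interest $414.00 → $46,318.56; payment $16,434.93; balance $29,883.63
Installment 2: opening $29,883.63; interest $269.00 → $30,152.63; payment $16,434.93; balance $13,717.70
Installment 3: opening $13,717.70; interest $124.00 → $13,841.70; payment $13,841.70; balance $0.00
Total paid: $46,711.56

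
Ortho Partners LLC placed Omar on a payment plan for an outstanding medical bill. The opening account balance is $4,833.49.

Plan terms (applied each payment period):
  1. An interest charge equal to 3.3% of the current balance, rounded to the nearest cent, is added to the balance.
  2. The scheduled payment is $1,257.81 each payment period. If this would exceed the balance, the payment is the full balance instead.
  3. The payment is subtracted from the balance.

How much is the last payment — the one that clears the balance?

Payment period 1: $4,833.49 +$159.51 interest = $4,993.00; pay $1,257.81 → $3,735.19
Payment period 2: $3,735.19 +$123.26 interest = $3,858.45; pay $1,257.81 → $2,600.64
Payment period 3: $2,600.64 +$85.82 interest = $2,686.46; pay $1,257.81 → $1,428.65
Payment period 4: $1,428.65 +$47.15 interest = $1,475.80; pay $1,257.81 → $217.99
Payment period 5: $217.99 +$7.19 interest = $225.18; pay $225.18 → $0.00

$225.18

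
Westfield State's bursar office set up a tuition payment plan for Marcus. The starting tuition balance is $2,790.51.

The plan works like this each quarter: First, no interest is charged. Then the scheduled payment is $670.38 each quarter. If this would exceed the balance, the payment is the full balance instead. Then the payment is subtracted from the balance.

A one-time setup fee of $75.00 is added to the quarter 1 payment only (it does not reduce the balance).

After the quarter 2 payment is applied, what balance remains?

$1,449.75

# | Opening | Payment | Fee | End bal
1 | $2,790.51 | $670.38 | $75.00 | $2,120.13
2 | $2,120.13 | $670.38 | — | $1,449.75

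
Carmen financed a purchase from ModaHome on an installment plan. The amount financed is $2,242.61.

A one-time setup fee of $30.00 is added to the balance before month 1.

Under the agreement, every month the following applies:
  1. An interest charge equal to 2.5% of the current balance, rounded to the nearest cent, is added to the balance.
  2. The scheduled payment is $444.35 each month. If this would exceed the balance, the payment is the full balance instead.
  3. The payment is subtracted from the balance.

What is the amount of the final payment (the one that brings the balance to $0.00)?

Month 1: $2,272.61 +$56.82 interest = $2,329.43; pay $444.35 → $1,885.08
Month 2: $1,885.08 +$47.13 interest = $1,932.21; pay $444.35 → $1,487.86
Month 3: $1,487.86 +$37.20 interest = $1,525.06; pay $444.35 → $1,080.71
Month 4: $1,080.71 +$27.02 interest = $1,107.73; pay $444.35 → $663.38
Month 5: $663.38 +$16.58 interest = $679.96; pay $444.35 → $235.61
Month 6: $235.61 +$5.89 interest = $241.50; pay $241.50 → $0.00

$241.50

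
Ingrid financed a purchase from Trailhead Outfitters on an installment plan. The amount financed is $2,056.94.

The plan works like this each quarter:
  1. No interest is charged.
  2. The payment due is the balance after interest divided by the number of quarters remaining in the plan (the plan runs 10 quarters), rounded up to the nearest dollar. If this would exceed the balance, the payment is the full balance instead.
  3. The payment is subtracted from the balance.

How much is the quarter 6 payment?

# | Opening | Payment | End bal
1 | $2,056.94 | $206.00 | $1,850.94
2 | $1,850.94 | $206.00 | $1,644.94
3 | $1,644.94 | $206.00 | $1,438.94
4 | $1,438.94 | $206.00 | $1,232.94
5 | $1,232.94 | $206.00 | $1,026.94
6 | $1,026.94 | $206.00 | $820.94

$206.00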